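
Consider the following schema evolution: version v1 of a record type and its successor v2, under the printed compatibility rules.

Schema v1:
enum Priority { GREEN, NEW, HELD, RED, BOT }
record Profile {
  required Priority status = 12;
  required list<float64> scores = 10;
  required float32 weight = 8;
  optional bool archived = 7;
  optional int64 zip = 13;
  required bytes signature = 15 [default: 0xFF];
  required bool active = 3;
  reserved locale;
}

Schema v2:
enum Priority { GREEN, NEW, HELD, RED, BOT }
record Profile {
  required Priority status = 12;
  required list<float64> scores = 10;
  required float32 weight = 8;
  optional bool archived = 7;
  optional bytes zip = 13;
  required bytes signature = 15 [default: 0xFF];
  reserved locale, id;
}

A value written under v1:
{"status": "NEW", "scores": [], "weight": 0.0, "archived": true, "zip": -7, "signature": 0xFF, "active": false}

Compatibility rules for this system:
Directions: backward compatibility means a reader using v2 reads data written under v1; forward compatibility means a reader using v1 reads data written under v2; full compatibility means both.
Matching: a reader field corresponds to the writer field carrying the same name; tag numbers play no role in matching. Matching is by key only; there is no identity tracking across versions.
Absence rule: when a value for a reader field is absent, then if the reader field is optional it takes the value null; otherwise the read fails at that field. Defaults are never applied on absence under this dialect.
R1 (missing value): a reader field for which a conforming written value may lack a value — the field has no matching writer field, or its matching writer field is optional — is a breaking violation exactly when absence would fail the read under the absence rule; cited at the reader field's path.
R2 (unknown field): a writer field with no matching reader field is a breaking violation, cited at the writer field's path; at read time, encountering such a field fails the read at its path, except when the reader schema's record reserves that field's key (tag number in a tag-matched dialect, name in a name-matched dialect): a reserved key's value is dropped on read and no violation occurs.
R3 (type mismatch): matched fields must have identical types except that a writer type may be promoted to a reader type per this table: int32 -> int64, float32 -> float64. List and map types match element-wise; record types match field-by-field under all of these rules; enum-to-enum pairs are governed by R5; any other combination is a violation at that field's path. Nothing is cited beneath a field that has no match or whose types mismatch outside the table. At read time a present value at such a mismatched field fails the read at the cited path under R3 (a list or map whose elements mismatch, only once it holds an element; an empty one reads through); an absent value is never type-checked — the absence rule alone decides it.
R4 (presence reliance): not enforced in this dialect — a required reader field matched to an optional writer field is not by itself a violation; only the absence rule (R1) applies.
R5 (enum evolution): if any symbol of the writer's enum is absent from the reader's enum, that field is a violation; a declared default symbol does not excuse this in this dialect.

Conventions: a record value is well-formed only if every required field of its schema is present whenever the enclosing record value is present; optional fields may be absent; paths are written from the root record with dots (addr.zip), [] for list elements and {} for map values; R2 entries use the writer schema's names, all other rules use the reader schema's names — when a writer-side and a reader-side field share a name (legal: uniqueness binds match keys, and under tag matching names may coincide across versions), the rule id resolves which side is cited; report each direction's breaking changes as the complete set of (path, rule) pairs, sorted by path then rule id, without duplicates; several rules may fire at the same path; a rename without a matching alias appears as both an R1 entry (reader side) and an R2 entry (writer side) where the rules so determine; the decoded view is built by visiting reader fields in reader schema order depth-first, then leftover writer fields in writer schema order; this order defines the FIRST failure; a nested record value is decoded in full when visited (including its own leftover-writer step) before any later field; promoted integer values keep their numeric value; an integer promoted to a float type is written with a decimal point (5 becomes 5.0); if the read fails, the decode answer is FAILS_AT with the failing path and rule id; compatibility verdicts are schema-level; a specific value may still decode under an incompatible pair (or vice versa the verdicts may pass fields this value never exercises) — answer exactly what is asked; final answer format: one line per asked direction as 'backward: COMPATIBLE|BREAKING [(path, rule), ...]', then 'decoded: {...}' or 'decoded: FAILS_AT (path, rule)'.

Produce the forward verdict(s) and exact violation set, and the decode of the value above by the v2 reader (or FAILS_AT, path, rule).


forward: BREAKING [(active, R1), (zip, R3)]; decoded: FAILS_AT (zip, R3)

each type pair in Profile: writer, then reader
forward for Profile (reader v1, writer v2):
  writer required, Priority -> Priority: reader status maps from writer status
  writer required, list<float64> -> list<float64>: reader scores maps from writer scores
  writer required, float32 -> float32: reader weight maps from writer weight
  writer optional, bool -> bool: reader archived maps from writer archived
  writer optional, bytes -> int64: reader zip maps from writer zip
  writer required, bytes -> bytes: reader signature maps from writer signature
  active: no writer match
  R1 fires at active
  R3 fires at zip
  forward on Profile therefore BREAKING (2)
decoding the Profile value with the v2 reader:
  status := "NEW"
  scores := []
  weight := 0.0
  archived := true
  read fails at zip under R3
  => FAILS_AT (zip, R3)


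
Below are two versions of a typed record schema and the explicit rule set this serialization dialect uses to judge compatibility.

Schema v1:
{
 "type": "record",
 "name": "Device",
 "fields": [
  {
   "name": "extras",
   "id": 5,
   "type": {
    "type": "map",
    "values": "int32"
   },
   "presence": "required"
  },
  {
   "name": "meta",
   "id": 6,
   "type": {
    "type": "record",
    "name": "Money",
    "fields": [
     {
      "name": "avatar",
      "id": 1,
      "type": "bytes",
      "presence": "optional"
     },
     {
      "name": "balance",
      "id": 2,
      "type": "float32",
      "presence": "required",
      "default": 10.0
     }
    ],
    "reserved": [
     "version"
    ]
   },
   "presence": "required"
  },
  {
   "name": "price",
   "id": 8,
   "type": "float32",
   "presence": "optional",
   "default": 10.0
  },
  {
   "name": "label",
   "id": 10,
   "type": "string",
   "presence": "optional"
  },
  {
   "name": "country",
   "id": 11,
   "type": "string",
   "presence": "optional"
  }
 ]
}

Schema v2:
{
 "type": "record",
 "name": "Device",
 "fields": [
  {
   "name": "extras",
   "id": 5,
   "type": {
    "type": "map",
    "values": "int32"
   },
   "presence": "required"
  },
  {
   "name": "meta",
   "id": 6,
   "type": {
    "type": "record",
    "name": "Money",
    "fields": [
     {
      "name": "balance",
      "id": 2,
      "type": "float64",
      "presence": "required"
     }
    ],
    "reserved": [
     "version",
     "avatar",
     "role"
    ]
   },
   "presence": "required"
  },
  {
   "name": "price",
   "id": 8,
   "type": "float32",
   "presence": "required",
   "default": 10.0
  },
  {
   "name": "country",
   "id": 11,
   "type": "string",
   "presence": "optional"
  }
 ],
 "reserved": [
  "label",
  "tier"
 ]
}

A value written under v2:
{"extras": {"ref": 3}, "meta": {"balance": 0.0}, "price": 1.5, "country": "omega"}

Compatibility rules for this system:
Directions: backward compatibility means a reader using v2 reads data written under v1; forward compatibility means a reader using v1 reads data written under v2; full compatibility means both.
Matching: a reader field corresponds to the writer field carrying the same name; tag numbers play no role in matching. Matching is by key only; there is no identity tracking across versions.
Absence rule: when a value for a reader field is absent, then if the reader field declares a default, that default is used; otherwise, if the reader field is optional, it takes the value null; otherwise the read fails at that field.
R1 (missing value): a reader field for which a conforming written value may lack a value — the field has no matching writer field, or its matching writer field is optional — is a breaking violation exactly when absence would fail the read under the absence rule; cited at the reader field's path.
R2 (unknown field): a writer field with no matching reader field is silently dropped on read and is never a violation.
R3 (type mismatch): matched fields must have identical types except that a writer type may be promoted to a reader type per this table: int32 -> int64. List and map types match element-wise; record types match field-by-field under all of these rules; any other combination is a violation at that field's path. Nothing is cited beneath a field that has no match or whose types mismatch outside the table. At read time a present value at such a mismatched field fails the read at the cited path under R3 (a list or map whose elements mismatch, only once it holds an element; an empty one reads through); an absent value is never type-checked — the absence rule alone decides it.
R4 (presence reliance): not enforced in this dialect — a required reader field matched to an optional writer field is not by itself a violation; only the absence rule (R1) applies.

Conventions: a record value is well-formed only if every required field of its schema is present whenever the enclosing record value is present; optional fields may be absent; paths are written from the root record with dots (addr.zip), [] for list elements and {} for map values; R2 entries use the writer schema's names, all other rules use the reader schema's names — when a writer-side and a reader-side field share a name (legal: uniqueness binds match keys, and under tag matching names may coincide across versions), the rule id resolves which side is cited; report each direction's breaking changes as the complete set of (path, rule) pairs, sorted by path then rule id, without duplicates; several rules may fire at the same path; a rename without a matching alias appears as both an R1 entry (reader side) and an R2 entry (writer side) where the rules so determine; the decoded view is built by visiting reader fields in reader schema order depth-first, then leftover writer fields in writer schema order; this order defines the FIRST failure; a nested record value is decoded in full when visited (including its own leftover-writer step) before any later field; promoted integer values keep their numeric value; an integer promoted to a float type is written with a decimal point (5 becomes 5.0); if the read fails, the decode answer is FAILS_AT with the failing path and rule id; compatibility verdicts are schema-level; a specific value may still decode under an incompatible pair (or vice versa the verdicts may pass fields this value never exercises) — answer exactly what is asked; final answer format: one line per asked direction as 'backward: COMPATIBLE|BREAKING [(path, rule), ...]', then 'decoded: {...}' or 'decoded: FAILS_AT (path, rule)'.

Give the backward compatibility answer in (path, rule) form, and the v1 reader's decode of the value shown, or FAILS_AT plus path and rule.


backward: BREAKING [(meta.balance, R3)]; decoded: FAILS_AT (meta.balance, R3)

arrows below run writer -> reader for Device
backward analysis of Device with v2 as reader and v1 as writer:
  extras <- extras (map<string, int32> -> map<string, int32>, writer required)
  meta <- meta (Money -> Money, writer required)
  price <- price (float32 -> float32, writer optional)
  country <- country (string -> string, writer optional)
  writer label: unknown to reader
  meta.balance <- meta.balance (float32 -> float64, writer required)
  writer meta.avatar: unknown to reader
  rule R3 violated at meta.balance
  backward on Device therefore BREAKING (1)
decode (reader v1):
  extras := {"ref": 3}
  meta.avatar := null (not supplied -> null)
  read fails at meta.balance under R3
  => FAILS_AT (meta.balance, R3)
remaining Device differences; none change what is asked:
  removed field label from record Device (its key "label" joins the reserved list) -> triggers nothing under Device's printed rules — same verdict
  field price in record Device: optional changed to required -> triggers nothing under Device's printed rules — same verdict
  removed field avatar from record Money (its key "avatar" joins the reserved list) -> triggers nothing under Device's printed rules — same verdict


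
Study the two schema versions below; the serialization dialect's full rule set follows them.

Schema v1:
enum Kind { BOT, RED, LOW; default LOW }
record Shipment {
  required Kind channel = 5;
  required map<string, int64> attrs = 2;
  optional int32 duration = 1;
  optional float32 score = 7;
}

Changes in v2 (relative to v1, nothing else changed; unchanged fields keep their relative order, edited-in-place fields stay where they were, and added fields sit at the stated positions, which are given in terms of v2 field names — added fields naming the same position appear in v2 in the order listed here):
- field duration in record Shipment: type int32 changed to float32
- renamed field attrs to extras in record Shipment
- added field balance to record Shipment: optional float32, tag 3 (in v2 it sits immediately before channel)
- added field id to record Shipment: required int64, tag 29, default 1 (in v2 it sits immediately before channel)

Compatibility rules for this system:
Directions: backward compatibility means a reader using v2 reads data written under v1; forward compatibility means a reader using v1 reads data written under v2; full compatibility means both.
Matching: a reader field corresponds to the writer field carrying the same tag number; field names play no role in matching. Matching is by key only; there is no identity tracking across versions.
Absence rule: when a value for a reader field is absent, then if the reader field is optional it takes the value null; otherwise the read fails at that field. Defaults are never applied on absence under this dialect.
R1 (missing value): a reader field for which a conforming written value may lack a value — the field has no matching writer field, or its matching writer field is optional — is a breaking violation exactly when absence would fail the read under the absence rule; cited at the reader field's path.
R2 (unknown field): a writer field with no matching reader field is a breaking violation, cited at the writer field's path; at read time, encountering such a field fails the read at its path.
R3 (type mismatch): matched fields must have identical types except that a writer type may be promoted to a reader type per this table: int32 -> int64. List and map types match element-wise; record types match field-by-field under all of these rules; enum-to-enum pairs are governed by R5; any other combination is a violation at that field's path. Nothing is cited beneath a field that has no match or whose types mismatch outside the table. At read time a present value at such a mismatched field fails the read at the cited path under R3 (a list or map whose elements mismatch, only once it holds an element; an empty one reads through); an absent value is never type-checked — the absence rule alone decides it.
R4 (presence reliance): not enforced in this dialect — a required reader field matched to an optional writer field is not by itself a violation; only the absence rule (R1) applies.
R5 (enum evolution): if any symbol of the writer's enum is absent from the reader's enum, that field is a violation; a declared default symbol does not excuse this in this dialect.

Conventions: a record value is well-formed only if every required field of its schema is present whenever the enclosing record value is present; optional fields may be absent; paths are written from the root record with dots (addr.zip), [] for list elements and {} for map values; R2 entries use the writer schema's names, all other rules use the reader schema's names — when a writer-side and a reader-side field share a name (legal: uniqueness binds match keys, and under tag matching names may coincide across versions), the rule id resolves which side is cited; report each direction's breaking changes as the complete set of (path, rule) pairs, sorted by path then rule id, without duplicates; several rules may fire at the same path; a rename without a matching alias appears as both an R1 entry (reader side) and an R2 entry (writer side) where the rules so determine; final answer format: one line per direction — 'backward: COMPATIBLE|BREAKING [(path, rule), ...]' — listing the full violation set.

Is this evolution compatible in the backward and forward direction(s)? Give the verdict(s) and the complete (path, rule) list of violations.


each type pair in Shipment: writer, then reader
backward analysis of Shipment with v2 as reader and v1 as writer:
  no writer field matches reader balance
  no writer field matches reader id
  writer required, Kind -> Kind: reader channel maps from writer channel
  writer required, map<string, int64> -> map<string, int64>: reader extras maps from writer attrs
  writer optional, int32 -> float32: reader duration maps from writer duration
  writer optional, float32 -> float32: reader score maps from writer score
  breaking: (duration, R3)
  breaking: (id, R1)
  => backward verdict for Shipment: BREAKING, 2 violation(s)
forward analysis of Shipment with v1 as reader and v2 as writer:
  writer required, Kind -> Kind: reader channel maps from writer channel
  writer required, map<string, int64> -> map<string, int64>: reader attrs maps from writer extras
  writer optional, float32 -> int32: reader duration maps from writer duration
  writer optional, float32 -> float32: reader score maps from writer score
  writer balance: unknown to reader
  writer id: unknown to reader
  breaking: (balance, R2)
  breaking: (duration, R3)
  breaking: (id, R2)
  => forward verdict for Shipment: BREAKING, 3 violation(s)

backward: BREAKING [(duration, R3), (id, R1)]; forward: BREAKING [(balance, R2), (duration, R3), (id, R2)]


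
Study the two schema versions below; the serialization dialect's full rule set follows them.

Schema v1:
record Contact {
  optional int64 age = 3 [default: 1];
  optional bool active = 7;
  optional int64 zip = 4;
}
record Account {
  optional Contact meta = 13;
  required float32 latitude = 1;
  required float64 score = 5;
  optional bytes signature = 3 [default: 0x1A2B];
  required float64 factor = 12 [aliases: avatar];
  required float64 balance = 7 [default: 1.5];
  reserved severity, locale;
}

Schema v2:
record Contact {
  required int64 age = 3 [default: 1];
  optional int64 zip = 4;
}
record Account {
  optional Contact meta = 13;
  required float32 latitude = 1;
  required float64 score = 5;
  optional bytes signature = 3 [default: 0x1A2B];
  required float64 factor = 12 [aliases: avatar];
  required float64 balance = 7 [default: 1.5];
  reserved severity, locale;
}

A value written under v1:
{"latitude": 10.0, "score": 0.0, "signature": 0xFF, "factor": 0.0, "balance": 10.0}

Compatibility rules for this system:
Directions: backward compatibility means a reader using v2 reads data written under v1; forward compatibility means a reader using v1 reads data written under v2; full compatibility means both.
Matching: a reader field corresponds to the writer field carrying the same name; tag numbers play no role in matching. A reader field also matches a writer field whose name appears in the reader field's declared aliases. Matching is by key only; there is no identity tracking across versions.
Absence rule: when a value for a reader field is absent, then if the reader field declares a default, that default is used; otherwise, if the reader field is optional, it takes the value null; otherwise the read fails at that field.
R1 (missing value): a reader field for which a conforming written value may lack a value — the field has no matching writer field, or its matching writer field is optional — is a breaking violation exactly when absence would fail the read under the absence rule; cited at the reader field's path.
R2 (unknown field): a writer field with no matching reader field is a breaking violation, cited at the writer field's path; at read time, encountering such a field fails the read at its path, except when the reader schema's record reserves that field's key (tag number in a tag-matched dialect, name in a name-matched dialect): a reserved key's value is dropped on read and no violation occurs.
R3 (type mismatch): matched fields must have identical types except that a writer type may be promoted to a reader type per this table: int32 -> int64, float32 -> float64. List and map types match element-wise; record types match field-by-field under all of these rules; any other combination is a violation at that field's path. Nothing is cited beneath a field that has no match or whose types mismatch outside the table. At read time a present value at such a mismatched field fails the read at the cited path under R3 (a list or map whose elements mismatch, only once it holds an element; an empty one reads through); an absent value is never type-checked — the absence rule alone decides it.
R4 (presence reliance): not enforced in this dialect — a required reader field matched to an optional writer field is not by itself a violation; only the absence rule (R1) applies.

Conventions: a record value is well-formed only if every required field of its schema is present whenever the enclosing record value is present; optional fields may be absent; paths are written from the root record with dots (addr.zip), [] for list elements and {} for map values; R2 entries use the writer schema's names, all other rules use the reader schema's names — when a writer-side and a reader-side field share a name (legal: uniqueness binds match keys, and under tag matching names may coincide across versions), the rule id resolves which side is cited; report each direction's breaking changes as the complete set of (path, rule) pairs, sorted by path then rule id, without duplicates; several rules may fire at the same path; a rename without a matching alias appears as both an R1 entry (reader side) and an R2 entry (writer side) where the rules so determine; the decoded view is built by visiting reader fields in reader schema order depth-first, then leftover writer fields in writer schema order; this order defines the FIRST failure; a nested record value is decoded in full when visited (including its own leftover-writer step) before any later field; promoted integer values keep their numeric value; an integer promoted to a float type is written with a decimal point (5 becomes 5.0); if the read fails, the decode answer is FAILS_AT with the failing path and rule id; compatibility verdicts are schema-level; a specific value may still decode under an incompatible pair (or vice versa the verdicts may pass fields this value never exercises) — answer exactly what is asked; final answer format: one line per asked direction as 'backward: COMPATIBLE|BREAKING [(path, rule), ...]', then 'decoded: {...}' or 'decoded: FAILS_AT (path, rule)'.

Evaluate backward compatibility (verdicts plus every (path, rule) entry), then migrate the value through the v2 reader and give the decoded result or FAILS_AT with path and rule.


arrows below run writer -> reader for Account
checking backward for Account: reader v2 against writer v1:
  meta <- meta (Contact -> Contact, writer optional)
  latitude <- latitude (float32 -> float32, writer required)
  score <- score (float64 -> float64, writer required)
  signature <- signature (bytes -> bytes, writer optional)
  factor <- factor (float64 -> float64, writer required)
  balance <- balance (float64 -> float64, writer required)
  meta.age <- meta.age (int64 -> int64, writer optional)
  meta.zip <- meta.zip (int64 -> int64, writer optional)
  leftover writer field: meta.active
  R2 fires at meta.active
  => backward: BREAKING (1)
decode (reader v2):
  meta := null (absent, optional -> null)
  latitude := 10.0
  score := 0.0
  signature := 0xFF
  factor := 0.0
  balance := 10.0
  => decoded: {"meta": null, "latitude": 10.0, "score": 0.0, "signature": 0xFF, "factor": 0.0, "balance": 10.0}
ruling out the remaining Account differences:
  field age in record Contact: optional changed to required -> triggers nothing under Account's printed rules — same verdict

backward: BREAKING [(meta.active, R2)]; decoded: {"meta": null, "latitude": 10.0, "score": 0.0, "signature": 0xFF, "factor": 0.0, "balance": 10.0}


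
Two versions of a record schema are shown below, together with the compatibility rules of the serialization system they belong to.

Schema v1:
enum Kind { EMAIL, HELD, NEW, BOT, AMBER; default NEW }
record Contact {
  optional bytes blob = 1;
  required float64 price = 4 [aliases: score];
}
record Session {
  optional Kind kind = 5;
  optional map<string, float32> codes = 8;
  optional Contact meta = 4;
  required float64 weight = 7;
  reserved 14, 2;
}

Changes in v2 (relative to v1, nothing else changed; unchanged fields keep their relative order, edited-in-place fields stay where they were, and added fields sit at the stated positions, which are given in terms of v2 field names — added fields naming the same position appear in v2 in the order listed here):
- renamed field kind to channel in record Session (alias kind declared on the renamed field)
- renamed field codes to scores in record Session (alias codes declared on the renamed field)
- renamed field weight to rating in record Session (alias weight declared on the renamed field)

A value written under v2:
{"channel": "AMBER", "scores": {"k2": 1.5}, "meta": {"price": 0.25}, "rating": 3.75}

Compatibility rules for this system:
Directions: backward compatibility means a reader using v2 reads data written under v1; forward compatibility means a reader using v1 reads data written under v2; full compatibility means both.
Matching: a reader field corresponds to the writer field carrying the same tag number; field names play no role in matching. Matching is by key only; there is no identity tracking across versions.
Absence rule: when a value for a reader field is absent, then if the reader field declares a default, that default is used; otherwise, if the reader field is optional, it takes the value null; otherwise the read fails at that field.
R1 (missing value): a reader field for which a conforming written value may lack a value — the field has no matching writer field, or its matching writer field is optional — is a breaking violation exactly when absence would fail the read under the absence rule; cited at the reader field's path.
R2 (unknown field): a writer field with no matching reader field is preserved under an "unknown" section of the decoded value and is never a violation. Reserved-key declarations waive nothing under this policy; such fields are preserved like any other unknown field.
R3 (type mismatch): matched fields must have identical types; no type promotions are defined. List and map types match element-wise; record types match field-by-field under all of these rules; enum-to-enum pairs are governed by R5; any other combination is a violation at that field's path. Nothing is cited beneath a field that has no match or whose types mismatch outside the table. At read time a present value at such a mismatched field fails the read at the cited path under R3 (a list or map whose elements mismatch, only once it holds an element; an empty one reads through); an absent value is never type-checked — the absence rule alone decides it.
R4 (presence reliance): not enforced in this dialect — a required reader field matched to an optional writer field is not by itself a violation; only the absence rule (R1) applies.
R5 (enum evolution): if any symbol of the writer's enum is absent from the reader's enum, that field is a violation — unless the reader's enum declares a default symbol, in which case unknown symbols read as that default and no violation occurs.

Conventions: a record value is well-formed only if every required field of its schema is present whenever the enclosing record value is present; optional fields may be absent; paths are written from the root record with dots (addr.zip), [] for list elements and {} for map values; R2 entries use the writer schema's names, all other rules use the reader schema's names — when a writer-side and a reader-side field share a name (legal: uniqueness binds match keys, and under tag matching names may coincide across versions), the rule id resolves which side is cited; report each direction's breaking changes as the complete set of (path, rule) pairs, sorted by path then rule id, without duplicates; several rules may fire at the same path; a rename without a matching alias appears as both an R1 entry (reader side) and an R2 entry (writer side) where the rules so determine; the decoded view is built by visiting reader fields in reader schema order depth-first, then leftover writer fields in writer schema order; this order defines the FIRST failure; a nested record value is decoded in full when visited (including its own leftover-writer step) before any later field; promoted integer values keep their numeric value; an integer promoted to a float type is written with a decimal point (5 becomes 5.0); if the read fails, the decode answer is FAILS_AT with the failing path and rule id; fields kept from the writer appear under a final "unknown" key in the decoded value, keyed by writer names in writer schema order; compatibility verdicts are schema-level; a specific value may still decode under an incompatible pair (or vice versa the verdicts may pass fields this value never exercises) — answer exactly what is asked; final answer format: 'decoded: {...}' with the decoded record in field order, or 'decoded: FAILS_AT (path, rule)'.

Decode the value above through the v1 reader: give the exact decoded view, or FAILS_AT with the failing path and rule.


decoded: {"kind": "AMBER", "codes": {"k2": 1.5}, "meta": {"blob": null, "price": 0.25}, "weight": 3.75}

the writer's type comes first in each Session pair
migrating the Session value to v1:
  kind := "AMBER" (from writer channel)
  codes := {"k2": 1.5} (from writer scores)
  meta.blob := null (missing; optional => null)
  meta.price := 0.25
  weight := 3.75 (from writer rating)
  => decoded: {"kind": "AMBER", "codes": {"k2": 1.5}, "meta": {"blob": null, "price": 0.25}, "weight": 3.75}
ruling out the remaining Session differences:
  renamed field kind to channel in record Session (alias kind declared on the renamed field) -> no rule fires on it and the decoded Session view is identical with or without it
  renamed field codes to scores in record Session (alias codes declared on the renamed field) -> no rule fires on it and the decoded Session view is identical with or without it
  renamed field weight to rating in record Session (alias weight declared on the renamed field) -> no rule fires on it and the decoded Session view is identical with or without it


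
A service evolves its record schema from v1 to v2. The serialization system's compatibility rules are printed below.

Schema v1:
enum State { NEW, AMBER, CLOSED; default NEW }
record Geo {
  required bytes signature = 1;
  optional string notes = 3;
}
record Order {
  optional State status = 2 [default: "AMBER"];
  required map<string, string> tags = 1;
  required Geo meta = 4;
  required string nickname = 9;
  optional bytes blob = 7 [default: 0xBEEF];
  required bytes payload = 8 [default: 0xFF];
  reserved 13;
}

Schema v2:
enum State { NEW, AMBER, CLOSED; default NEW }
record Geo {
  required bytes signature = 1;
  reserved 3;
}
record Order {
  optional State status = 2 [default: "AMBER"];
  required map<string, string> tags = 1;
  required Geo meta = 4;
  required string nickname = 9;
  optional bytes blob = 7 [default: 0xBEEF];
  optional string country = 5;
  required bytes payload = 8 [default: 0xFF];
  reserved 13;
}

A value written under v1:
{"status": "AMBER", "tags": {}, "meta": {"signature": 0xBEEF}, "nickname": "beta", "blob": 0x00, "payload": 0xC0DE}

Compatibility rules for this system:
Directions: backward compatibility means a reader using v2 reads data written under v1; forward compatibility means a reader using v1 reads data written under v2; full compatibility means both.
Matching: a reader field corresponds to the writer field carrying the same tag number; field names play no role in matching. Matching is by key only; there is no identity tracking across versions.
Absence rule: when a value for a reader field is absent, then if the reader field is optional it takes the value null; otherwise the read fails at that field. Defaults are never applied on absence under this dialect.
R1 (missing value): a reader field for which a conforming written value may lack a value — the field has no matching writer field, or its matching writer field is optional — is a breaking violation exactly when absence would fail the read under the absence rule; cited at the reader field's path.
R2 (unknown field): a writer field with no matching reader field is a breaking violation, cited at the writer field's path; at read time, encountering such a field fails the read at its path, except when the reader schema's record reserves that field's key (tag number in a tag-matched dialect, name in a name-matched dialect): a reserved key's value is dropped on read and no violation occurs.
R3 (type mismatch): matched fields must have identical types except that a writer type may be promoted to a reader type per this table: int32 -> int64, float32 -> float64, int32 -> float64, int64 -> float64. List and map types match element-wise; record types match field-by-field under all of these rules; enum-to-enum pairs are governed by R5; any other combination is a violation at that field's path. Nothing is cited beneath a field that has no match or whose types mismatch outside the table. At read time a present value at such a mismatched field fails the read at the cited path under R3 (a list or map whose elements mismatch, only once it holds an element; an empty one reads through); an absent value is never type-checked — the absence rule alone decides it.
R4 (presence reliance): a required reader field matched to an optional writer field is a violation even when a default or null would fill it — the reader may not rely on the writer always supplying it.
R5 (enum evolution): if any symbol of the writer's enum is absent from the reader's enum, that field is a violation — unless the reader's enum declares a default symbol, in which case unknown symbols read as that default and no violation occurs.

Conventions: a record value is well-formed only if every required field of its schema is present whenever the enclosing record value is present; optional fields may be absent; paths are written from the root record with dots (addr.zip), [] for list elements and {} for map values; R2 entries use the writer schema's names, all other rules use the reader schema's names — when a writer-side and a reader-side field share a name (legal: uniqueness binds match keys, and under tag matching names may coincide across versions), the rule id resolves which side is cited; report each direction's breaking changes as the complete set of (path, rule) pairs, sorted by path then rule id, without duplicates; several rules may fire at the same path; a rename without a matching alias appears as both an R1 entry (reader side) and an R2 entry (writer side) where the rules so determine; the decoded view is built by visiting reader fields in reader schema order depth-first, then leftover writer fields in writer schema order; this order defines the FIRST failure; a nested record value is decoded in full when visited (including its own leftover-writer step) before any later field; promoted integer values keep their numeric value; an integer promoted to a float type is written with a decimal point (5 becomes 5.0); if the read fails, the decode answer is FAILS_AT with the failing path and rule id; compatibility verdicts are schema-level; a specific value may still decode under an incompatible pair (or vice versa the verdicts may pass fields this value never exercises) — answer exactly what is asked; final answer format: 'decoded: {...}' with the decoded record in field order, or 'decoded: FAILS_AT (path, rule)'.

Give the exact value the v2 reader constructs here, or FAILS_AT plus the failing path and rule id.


arrows below run writer -> reader for Order
decode walk for Order under reader schema v2:
  status := "AMBER"
  tags := {}
  meta.signature := 0xBEEF
  nickname := "beta"
  blob := 0x00
  country := null (not supplied -> null)
  payload := 0xC0DE
  => decoded: {"status": "AMBER", "tags": {}, "meta": {"signature": 0xBEEF}, "nickname": "beta", "blob": 0x00, "country": null, "payload": 0xC0DE}

decoded: {"status": "AMBER", "tags": {}, "meta": {"signature": 0xBEEF}, "nickname": "beta", "blob": 0x00, "country": null, "payload": 0xC0DE}


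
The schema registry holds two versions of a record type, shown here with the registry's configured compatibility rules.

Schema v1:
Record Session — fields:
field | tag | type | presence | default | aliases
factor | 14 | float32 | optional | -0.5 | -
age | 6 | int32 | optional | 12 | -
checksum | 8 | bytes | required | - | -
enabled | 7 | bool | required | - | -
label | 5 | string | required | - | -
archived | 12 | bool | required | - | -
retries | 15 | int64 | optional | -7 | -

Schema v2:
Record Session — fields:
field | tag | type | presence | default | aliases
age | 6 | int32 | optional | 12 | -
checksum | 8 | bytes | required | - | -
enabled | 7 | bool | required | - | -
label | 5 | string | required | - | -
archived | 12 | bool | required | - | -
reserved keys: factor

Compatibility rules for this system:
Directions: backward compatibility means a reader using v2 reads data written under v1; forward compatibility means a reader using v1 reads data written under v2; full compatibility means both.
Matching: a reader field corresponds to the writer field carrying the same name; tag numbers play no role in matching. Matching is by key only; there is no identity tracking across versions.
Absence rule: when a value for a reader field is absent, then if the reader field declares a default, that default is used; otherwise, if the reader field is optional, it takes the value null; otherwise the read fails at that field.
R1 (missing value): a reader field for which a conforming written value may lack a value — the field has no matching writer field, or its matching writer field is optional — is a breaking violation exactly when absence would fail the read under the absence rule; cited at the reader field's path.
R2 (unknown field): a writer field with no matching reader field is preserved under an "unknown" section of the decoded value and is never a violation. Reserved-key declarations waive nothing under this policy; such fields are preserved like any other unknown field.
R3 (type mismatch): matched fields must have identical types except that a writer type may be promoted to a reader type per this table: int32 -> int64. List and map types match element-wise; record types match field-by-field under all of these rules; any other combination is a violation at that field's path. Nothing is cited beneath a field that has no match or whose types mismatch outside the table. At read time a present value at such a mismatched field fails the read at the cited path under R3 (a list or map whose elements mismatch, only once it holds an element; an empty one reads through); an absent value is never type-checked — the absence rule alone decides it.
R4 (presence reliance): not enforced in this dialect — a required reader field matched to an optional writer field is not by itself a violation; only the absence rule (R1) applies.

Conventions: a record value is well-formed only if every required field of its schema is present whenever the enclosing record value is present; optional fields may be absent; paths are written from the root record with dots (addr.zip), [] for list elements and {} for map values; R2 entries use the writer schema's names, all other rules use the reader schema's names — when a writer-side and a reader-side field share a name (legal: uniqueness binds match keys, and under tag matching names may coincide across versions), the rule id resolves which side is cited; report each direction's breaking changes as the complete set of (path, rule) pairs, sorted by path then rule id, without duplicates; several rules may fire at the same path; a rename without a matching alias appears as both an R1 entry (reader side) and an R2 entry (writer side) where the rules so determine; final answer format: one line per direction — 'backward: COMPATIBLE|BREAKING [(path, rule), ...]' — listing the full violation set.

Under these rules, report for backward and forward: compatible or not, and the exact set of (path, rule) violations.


backward: COMPATIBLE []; forward: COMPATIBLE []

the writer's type comes first in each Session pair
backward analysis of Session with v2 as reader and v1 as writer:
  writer optional, int32 -> int32: reader age maps from writer age
  writer required, bytes -> bytes: reader checksum maps from writer checksum
  writer required, bool -> bool: reader enabled maps from writer enabled
  writer required, string -> string: reader label maps from writer label
  writer required, bool -> bool: reader archived maps from writer archived
  factor (writer side), unknown to reader
  retries (writer side), unknown to reader
  => backward: COMPATIBLE
forward analysis of Session with v1 as reader and v2 as writer:
  factor has no writer counterpart
  writer optional, int32 -> int32: reader age maps from writer age
  writer required, bytes -> bytes: reader checksum maps from writer checksum
  writer required, bool -> bool: reader enabled maps from writer enabled
  writer required, string -> string: reader label maps from writer label
  writer required, bool -> bool: reader archived maps from writer archived
  retries has no writer counterpart
  => forward: COMPATIBLE
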